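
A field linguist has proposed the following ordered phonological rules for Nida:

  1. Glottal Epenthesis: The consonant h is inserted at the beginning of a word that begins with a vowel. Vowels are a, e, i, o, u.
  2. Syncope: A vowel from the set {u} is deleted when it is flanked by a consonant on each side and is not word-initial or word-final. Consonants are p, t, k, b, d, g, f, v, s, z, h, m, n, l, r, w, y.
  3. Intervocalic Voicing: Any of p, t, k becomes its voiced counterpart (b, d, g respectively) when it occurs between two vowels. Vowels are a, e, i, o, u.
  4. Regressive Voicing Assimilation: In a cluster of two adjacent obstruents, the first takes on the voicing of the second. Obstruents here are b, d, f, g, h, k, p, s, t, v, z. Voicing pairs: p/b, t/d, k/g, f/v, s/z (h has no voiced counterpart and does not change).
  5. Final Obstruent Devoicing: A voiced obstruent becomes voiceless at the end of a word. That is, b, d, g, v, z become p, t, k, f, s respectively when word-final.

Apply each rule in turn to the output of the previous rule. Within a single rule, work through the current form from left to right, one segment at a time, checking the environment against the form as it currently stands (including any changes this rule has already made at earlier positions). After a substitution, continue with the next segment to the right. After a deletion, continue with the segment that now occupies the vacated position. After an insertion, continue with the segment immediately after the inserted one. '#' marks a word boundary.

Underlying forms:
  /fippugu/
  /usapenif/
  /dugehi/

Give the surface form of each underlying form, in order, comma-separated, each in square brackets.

/fippugu/:
  1 Glottal Epenthesis: no change — [fippugu]
  2 Syncope: [fippugu] → [fippgu]
  3 Intervocalic Voicing: no change — [fippgu]
  4 Regressive Voicing Assimilation: [fippgu] → [fipbgu]
  5 Final Obstruent Devoicing: no change — [fipbgu]
/usapenif/:
  1 Glottal Epenthesis: [usapenif] → [husapenif]
  2 Syncope: [husapenif] → [hsapenif]
  3 Intervocalic Voicing: [hsapenif] → [hsabenif]
  4 Regressive Voicing Assimilation: no change — [hsabenif]
  5 Final Obstruent Devoicing: no change — [hsabenif]
/dugehi/:
  1 Glottal Epenthesis: no change — [dugehi]
  2 Syncope: [dugehi] → [dgehi]
  3 Intervocalic Voicing: no change — [dgehi]
  4 Regressive Voicing Assimilation: no change — [dgehi]
  5 Final Obstruent Devoicing: no change — [dgehi]

[fipbgu], [hsabenif], [dgehi]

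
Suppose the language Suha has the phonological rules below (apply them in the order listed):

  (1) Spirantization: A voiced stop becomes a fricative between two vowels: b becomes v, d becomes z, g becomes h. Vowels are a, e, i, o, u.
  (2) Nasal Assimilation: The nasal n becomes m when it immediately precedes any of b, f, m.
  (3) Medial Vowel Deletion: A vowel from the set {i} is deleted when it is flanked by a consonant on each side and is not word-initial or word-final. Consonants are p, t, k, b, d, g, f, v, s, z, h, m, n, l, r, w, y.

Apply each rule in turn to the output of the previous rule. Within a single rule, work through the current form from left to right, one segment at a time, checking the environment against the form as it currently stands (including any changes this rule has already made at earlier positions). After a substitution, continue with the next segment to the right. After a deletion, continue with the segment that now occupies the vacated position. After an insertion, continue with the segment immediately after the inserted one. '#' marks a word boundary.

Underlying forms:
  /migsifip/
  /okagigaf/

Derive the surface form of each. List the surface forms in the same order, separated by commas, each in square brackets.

[mgsfp], [okahhaf]

/migsifip/:
  (1) Spirantization: no change — [migsifip]
  (2) Nasal Assimilation: no change — [migsifip]
  (3) Medial Vowel Deletion: [migsifip] → [mgsfp]
/okagigaf/:
  (1) Spirantization: [okagigaf] → [okahihaf]
  (2) Nasal Assimilation: no change — [okahihaf]
  (3) Medial Vowel Deletion: [okahihaf] → [okahhaf]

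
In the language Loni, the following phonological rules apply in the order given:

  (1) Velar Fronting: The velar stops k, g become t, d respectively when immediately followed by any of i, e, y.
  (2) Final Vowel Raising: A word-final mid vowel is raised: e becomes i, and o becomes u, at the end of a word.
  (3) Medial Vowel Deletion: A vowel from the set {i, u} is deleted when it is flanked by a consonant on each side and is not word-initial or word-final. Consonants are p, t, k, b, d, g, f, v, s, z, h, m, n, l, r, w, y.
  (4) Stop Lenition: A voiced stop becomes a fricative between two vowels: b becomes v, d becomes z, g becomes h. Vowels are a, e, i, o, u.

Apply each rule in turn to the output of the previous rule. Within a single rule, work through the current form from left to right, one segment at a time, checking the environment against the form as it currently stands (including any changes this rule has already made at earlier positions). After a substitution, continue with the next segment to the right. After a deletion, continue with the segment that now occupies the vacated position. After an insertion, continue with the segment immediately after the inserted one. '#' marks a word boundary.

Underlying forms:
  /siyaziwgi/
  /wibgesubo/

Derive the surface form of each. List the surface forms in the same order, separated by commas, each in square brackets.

[syazwdi], [wbdesbu]

/siyaziwgi/:
  (1) Velar Fronting: [siyaziwgi] → [siyaziwdi]
  (2) Final Vowel Raising: no change — [siyaziwdi]
  (3) Medial Vowel Deletion: [siyaziwdi] → [syazwdi]
  (4) Stop Lenition: no change — [syazwdi]
/wibgesubo/:
  (1) Velar Fronting: [wibgesubo] → [wibdesubo]
  (2) Final Vowel Raising: [wibdesubo] → [wibdesubu]
  (3) Medial Vowel Deletion: [wibdesubu] → [wbdesbu]
  (4) Stop Lenition: no change — [wbdesbu]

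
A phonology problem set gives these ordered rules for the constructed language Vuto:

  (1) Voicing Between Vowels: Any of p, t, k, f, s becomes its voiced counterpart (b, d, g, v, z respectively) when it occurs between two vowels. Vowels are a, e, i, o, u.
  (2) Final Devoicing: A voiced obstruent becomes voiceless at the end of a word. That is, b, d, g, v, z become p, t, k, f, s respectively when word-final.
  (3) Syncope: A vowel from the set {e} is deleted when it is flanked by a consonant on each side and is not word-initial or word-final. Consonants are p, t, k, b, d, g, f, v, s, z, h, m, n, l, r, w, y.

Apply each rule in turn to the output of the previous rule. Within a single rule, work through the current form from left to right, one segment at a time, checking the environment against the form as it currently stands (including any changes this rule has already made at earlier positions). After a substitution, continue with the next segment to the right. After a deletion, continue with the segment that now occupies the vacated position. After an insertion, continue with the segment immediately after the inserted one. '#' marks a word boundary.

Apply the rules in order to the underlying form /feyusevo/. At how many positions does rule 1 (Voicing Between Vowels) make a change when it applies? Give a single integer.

(1) Voicing Between Vowels: [feyusevo] → [feyuzevo]
(2) Final Devoicing: no change — [feyuzevo]
(3) Syncope: [feyuzevo] → [fyuzvo]
Rule 1 changed 1 position(s).

1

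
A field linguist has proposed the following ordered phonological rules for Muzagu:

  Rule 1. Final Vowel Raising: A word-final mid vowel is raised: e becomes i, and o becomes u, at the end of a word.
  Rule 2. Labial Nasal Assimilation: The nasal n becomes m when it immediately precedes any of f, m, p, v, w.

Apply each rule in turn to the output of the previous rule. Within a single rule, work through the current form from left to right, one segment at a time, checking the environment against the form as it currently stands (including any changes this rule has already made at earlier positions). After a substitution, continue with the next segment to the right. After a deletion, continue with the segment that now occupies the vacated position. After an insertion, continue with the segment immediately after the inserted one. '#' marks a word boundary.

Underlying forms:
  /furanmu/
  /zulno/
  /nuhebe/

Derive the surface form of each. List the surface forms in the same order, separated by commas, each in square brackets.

[furammu], [zulnu], [nuhebi]

/furanmu/:
  Rule 1 Final Vowel Raising: no change — [furanmu]
  Rule 2 Labial Nasal Assimilation: [furanmu] → [furammu]
/zulno/:
  Rule 1 Final Vowel Raising: [zulno] → [zulnu]
  Rule 2 Labial Nasal Assimilation: no change — [zulnu]
/nuhebe/:
  Rule 1 Final Vowel Raising: [nuhebe] → [nuhebi]
  Rule 2 Labial Nasal Assimilation: no change — [nuhebi]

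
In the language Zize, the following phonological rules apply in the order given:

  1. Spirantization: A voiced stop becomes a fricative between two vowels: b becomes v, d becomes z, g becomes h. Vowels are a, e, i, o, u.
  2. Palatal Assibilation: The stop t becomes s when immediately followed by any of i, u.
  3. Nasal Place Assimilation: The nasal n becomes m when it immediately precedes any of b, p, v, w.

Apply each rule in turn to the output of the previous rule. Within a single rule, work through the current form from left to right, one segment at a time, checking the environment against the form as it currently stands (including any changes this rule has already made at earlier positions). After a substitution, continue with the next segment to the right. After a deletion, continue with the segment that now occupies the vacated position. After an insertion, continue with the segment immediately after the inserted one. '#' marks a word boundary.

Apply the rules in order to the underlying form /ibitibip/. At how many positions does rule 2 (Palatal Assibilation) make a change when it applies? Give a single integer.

1 Spirantization: [ibitibip] → [ivitivip]
2 Palatal Assibilation: [ivitivip] → [ivisivip]
3 Nasal Place Assimilation: no change — [ivisivip]
Rule 2 changed 1 position(s).

1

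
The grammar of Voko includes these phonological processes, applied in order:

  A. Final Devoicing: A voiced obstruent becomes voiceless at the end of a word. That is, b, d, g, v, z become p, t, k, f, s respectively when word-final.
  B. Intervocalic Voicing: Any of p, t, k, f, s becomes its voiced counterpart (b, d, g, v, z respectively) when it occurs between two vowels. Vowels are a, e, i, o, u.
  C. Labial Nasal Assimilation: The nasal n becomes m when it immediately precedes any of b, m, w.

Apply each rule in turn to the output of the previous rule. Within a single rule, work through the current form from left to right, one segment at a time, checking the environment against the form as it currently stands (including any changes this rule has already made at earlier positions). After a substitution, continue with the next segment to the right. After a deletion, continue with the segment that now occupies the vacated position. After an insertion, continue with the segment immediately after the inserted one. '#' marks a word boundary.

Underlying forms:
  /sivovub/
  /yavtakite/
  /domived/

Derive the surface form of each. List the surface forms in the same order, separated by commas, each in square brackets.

[sivovup], [yavtagide], [domivet]

/sivovub/:
  A Final Devoicing: [sivovub] → [sivovup]
  B Intervocalic Voicing: no change — [sivovup]
  C Labial Nasal Assimilation: no change — [sivovup]
/yavtakite/:
  A Final Devoicing: no change — [yavtakite]
  B Intervocalic Voicing: [yavtakite] → [yavtagide]
  C Labial Nasal Assimilation: no change — [yavtagide]
/domived/:
  A Final Devoicing: [domived] → [domivet]
  B Intervocalic Voicing: no change — [domivet]
  C Labial Nasal Assimilation: no change — [domivet]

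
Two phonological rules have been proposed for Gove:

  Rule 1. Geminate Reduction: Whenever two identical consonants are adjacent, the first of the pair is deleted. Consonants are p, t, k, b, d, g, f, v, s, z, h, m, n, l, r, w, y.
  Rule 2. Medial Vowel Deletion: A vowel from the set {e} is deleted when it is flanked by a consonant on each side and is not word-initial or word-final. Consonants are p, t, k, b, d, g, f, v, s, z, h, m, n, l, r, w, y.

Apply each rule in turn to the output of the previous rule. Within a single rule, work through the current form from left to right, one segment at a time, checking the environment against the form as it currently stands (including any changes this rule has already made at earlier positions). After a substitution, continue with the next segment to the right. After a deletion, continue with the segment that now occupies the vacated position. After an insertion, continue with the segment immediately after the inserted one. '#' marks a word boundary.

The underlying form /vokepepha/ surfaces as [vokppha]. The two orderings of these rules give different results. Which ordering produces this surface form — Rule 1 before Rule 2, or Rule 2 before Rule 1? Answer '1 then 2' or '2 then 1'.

1 then 2

Order 1 then 2:
  1 Geminate Reduction: no change — [vokepepha]
  2 Medial Vowel Deletion: [vokepepha] → [vokppha]
  result: [vokppha]
Order 2 then 1:
  2 Medial Vowel Deletion: [vokepepha] → [vokppha]
  1 Geminate Reduction: [vokppha] → [vokpha]
  result: [vokpha]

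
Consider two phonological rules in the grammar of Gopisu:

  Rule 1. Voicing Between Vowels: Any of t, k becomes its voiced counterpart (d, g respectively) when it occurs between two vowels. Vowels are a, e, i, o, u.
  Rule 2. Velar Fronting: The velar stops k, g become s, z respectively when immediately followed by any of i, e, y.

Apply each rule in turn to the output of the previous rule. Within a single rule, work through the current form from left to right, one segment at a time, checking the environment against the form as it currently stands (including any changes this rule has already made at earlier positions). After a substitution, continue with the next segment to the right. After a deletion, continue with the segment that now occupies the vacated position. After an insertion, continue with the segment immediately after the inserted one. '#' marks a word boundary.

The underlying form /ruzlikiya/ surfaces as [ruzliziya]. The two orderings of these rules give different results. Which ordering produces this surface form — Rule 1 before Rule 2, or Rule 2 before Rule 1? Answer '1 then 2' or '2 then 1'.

Order 1 then 2:
  1 Voicing Between Vowels: [ruzlikiya] → [ruzligiya]
  2 Velar Fronting: [ruzligiya] → [ruzliziya]
  result: [ruzliziya]
Order 2 then 1:
  2 Velar Fronting: [ruzlikiya] → [ruzlisiya]
  1 Voicing Between Vowels: no change — [ruzlisiya]
  result: [ruzlisiya]

1 then 2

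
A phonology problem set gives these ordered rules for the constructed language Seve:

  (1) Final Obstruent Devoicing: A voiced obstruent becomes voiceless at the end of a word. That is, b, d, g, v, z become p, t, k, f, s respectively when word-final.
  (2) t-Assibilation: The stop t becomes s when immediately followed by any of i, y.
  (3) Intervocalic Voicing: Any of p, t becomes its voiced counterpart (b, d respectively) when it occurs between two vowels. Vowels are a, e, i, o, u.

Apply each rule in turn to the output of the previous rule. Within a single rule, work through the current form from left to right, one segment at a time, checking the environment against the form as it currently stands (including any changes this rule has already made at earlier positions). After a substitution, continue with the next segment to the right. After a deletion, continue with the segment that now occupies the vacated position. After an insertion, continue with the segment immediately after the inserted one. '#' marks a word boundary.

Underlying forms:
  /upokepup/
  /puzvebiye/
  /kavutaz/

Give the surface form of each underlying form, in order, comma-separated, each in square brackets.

/upokepup/:
  (1) Final Obstruent Devoicing: no change — [upokepup]
  (2) t-Assibilation: no change — [upokepup]
  (3) Intervocalic Voicing: [upokepup] → [ubokebup]
/puzvebiye/:
  (1) Final Obstruent Devoicing: no change — [puzvebiye]
  (2) t-Assibilation: no change — [puzvebiye]
  (3) Intervocalic Voicing: no change — [puzvebiye]
/kavutaz/:
  (1) Final Obstruent Devoicing: [kavutaz] → [kavutas]
  (2) t-Assibilation: no change — [kavutas]
  (3) Intervocalic Voicing: [kavutas] → [kavudas]

[ubokebup], [puzvebiye], [kavudas]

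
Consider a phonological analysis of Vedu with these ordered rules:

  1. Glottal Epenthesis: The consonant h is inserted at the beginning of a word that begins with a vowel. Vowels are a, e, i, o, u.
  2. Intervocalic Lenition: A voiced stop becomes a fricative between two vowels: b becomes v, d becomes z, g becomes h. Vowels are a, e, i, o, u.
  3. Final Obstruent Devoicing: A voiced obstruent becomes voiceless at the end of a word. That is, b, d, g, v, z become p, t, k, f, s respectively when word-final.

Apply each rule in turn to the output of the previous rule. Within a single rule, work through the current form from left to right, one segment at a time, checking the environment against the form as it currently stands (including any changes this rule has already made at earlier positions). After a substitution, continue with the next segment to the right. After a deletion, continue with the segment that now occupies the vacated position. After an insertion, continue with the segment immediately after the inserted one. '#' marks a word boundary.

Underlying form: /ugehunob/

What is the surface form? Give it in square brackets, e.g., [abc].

1 Glottal Epenthesis: [ugehunob] → [hugehunob]
2 Intervocalic Lenition: [hugehunob] → [huhehunob]
3 Final Obstruent Devoicing: [huhehunob] → [huhehunop]

[huhehunop]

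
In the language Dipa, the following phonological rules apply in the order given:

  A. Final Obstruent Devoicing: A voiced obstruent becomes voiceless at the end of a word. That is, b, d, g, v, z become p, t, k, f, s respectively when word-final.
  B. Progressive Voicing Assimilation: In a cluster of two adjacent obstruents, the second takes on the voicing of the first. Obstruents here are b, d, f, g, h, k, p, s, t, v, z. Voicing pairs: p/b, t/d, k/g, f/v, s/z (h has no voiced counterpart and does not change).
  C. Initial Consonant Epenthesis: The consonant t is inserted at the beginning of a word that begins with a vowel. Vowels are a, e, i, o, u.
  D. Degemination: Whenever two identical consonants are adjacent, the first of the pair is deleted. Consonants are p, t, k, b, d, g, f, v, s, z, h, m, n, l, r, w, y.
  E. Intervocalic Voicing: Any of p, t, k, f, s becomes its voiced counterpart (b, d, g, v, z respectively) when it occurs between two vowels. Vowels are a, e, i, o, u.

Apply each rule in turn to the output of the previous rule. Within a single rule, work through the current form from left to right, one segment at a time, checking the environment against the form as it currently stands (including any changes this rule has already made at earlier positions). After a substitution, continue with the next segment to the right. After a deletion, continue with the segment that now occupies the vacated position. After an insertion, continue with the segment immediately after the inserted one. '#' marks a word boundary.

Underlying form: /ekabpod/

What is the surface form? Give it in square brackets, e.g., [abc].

A Final Obstruent Devoicing: [ekabpod] → [ekabpot]
B Progressive Voicing Assimilation: [ekabpot] → [ekabbot]
C Initial Consonant Epenthesis: [ekabbot] → [tekabbot]
D Degemination: [tekabbot] → [tekabot]
E Intervocalic Voicing: [tekabot] → [tegabot]

[tegabot]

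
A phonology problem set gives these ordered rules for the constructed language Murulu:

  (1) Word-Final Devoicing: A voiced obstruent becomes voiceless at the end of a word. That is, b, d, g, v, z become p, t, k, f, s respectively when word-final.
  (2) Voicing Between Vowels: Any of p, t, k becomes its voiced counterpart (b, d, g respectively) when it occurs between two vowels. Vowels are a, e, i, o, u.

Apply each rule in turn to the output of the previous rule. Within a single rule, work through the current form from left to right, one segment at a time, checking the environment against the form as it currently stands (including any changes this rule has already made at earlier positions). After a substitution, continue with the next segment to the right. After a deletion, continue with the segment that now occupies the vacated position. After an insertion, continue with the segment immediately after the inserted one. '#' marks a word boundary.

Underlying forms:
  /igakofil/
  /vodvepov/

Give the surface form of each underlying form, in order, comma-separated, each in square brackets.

/igakofil/:
  (1) Word-Final Devoicing: no change — [igakofil]
  (2) Voicing Between Vowels: [igakofil] → [igagofil]
/vodvepov/:
  (1) Word-Final Devoicing: [vodvepov] → [vodvepof]
  (2) Voicing Between Vowels: [vodvepof] → [vodvebof]

[igagofil], [vodvebof]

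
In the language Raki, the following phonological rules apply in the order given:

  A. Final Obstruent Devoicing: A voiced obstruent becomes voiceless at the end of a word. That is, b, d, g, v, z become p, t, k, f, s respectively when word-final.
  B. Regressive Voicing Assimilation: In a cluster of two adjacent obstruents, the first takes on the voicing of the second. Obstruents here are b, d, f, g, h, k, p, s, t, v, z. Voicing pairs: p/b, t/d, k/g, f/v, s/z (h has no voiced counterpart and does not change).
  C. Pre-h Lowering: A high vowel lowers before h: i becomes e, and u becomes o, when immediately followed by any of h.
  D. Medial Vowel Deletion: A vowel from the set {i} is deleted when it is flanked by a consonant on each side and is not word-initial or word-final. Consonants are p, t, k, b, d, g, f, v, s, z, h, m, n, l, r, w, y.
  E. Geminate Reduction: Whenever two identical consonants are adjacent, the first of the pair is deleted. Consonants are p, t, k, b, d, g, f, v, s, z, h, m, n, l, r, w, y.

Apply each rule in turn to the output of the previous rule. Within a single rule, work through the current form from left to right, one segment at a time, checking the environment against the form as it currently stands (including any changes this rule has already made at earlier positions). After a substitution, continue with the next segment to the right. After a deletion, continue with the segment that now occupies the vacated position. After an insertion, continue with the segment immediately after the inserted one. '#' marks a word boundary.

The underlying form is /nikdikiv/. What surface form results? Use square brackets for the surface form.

A Final Obstruent Devoicing: [nikdikiv] → [nikdikif]
B Regressive Voicing Assimilation: [nikdikif] → [nigdikif]
C Pre-h Lowering: no change — [nigdikif]
D Medial Vowel Deletion: [nigdikif] → [ngdkf]
E Geminate Reduction: no change — [ngdkf]

[ngdkf]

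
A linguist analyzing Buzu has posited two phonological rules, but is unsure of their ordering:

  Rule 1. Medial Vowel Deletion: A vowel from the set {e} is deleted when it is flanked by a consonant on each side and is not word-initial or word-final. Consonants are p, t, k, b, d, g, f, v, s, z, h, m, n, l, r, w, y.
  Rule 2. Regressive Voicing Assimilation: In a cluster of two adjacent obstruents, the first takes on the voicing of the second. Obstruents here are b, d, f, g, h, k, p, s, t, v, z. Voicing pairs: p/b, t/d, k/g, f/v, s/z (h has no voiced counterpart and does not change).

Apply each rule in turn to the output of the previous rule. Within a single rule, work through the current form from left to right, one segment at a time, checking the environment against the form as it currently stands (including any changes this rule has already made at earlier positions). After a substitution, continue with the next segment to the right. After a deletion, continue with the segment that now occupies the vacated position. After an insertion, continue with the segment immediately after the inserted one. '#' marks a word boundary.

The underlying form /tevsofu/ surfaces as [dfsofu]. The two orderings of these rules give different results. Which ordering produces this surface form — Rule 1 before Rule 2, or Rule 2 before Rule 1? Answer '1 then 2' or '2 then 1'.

Order 1 then 2:
  1 Medial Vowel Deletion: [tevsofu] → [tvsofu]
  2 Regressive Voicing Assimilation: [tvsofu] → [dfsofu]
  result: [dfsofu]
Order 2 then 1:
  2 Regressive Voicing Assimilation: [tevsofu] → [tefsofu]
  1 Medial Vowel Deletion: [tefsofu] → [tfsofu]
  result: [tfsofu]

1 then 2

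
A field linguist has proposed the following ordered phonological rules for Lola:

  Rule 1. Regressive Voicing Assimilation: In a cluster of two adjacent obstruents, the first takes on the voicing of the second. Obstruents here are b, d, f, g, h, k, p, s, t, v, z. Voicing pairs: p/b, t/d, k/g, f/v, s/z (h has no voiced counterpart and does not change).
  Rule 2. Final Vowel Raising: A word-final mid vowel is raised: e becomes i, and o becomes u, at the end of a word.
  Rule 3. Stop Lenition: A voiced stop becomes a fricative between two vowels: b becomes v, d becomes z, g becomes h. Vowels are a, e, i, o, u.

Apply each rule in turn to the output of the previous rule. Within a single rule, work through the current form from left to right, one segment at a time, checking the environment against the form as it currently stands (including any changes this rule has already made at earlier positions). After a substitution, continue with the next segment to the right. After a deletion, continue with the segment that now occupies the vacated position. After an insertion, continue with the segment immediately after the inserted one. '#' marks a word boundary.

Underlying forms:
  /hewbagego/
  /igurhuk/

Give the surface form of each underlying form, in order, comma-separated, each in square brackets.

/hewbagego/:
  Rule 1 Regressive Voicing Assimilation: no change — [hewbagego]
  Rule 2 Final Vowel Raising: [hewbagego] → [hewbagegu]
  Rule 3 Stop Lenition: [hewbagegu] → [hewbahehu]
/igurhuk/:
  Rule 1 Regressive Voicing Assimilation: no change — [igurhuk]
  Rule 2 Final Vowel Raising: no change — [igurhuk]
  Rule 3 Stop Lenition: [igurhuk] → [ihurhuk]

[hewbahehu], [ihurhuk]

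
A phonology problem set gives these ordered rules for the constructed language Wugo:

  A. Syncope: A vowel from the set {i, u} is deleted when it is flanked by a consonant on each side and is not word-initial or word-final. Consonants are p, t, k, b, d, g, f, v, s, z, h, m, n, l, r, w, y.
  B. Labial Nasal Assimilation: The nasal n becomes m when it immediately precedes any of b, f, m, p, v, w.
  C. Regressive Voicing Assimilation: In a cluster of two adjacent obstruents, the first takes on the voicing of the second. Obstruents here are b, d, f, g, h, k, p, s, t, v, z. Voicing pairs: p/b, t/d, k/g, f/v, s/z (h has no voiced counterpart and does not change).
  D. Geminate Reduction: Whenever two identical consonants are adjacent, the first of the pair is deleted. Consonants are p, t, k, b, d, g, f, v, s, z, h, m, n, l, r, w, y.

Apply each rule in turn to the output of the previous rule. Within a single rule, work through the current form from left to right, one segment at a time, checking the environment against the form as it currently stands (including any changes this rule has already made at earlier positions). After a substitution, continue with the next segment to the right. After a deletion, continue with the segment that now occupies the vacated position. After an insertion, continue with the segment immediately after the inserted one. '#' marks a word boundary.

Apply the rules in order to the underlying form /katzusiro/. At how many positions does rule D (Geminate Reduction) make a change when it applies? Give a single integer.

1

A Syncope: [katzusiro] → [katzsro]
B Labial Nasal Assimilation: no change — [katzsro]
C Regressive Voicing Assimilation: [katzsro] → [kadssro]
D Geminate Reduction: [kadssro] → [kadsro]
Rule D changed 1 position(s).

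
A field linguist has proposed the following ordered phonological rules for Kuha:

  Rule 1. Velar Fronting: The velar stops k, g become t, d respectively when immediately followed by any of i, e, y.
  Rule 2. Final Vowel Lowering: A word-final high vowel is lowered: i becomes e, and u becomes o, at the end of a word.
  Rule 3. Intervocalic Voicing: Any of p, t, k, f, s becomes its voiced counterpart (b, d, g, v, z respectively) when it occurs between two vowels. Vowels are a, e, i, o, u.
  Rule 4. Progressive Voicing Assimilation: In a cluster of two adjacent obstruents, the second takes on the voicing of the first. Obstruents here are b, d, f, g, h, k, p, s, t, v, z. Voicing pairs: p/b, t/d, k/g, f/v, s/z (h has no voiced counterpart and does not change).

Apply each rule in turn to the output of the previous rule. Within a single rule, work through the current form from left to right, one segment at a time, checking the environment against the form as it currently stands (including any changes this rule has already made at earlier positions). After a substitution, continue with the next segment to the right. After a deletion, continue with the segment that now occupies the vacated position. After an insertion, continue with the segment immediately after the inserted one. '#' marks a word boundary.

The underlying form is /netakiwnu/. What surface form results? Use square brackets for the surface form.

Rule 1 Velar Fronting: [netakiwnu] → [netatiwnu]
Rule 2 Final Vowel Lowering: [netatiwnu] → [netatiwno]
Rule 3 Intervocalic Voicing: [netatiwno] → [nedadiwno]
Rule 4 Progressive Voicing Assimilation: no change — [nedadiwno]

[nedadiwno]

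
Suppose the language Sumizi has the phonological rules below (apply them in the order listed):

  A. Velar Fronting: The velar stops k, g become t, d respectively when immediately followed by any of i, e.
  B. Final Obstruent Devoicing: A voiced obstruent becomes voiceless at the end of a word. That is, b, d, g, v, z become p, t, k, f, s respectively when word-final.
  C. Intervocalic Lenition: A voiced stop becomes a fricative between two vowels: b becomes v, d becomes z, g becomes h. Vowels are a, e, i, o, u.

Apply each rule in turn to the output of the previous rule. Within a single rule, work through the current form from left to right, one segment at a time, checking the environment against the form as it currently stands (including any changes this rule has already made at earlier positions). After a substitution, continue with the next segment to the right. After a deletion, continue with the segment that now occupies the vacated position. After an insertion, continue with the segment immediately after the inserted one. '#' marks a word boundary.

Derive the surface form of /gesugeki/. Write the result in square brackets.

A Velar Fronting: [gesugeki] → [desudeti]
B Final Obstruent Devoicing: no change — [desudeti]
C Intervocalic Lenition: [desudeti] → [desuzeti]

[desuzeti]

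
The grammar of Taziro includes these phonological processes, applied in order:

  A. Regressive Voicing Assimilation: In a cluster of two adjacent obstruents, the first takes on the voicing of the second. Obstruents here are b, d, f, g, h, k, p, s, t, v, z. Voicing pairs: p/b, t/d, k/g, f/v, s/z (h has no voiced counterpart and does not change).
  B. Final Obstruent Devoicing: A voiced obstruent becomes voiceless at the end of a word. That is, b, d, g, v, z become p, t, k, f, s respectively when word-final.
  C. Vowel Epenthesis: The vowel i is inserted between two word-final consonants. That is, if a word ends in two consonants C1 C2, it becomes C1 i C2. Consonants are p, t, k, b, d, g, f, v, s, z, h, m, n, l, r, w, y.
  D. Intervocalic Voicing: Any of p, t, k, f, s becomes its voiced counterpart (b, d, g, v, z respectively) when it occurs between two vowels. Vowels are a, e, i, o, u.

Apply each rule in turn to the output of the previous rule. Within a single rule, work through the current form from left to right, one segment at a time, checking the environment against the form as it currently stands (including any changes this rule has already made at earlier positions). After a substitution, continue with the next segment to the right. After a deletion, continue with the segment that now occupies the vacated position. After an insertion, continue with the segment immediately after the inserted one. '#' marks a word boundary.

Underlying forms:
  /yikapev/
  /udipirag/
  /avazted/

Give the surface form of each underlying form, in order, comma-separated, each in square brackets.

[yigabef], [udibirak], [avastet]

/yikapev/:
  A Regressive Voicing Assimilation: no change — [yikapev]
  B Final Obstruent Devoicing: [yikapev] → [yikapef]
  C Vowel Epenthesis: no change — [yikapef]
  D Intervocalic Voicing: [yikapef] → [yigabef]
/udipirag/:
  A Regressive Voicing Assimilation: no change — [udipirag]
  B Final Obstruent Devoicing: [udipirag] → [udipirak]
  C Vowel Epenthesis: no change — [udipirak]
  D Intervocalic Voicing: [udipirak] → [udibirak]
/avazted/:
  A Regressive Voicing Assimilation: [avazted] → [avasted]
  B Final Obstruent Devoicing: [avasted] → [avastet]
  C Vowel Epenthesis: no change — [avastet]
  D Intervocalic Voicing: no change — [avastet]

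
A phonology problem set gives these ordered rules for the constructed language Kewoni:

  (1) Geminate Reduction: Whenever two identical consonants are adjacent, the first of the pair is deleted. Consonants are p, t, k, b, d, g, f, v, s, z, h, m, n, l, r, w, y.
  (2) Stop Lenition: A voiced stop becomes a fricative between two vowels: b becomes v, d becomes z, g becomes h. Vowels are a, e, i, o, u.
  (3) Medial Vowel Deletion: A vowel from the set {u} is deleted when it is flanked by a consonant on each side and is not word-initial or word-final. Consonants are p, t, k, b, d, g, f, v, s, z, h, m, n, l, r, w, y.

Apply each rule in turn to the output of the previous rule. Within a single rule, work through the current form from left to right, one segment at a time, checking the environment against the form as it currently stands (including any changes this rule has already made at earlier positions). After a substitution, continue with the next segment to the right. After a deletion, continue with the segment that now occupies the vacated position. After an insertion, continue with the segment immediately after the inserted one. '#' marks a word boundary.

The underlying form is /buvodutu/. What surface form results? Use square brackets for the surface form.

(1) Geminate Reduction: no change — [buvodutu]
(2) Stop Lenition: [buvodutu] → [buvozutu]
(3) Medial Vowel Deletion: [buvozutu] → [bvoztu]

[bvoztu]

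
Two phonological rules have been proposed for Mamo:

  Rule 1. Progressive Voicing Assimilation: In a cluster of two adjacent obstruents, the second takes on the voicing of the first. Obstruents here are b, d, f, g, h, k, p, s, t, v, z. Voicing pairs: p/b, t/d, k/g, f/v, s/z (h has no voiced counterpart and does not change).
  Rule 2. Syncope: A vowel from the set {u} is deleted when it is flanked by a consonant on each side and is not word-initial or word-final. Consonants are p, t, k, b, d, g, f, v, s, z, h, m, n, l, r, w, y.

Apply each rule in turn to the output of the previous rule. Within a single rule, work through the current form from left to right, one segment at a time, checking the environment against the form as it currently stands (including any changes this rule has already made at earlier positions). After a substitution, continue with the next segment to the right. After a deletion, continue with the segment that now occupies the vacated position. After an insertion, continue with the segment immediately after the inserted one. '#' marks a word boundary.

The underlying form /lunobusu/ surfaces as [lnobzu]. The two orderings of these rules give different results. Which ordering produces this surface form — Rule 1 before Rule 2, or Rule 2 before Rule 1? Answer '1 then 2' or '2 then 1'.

2 then 1

Order 1 then 2:
  1 Progressive Voicing Assimilation: no change — [lunobusu]
  2 Syncope: [lunobusu] → [lnobsu]
  result: [lnobsu]
Order 2 then 1:
  2 Syncope: [lunobusu] → [lnobsu]
  1 Progressive Voicing Assimilation: [lnobsu] → [lnobzu]
  result: [lnobzu]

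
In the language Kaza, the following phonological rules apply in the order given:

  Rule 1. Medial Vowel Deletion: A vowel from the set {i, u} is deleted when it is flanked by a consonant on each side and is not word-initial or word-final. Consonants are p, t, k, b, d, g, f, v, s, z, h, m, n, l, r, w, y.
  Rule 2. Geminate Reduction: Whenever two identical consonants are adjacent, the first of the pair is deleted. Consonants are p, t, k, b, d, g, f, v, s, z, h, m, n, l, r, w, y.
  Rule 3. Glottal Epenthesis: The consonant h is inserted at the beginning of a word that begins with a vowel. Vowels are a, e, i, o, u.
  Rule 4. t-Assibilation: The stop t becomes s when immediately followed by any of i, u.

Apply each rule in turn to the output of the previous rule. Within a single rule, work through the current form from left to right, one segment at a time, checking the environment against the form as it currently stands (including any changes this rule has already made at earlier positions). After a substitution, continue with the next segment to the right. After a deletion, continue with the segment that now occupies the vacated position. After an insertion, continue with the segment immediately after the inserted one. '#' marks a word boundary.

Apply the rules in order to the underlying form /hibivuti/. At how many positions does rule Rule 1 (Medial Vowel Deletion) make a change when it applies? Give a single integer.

Rule 1 Medial Vowel Deletion: [hibivuti] → [hbvti]
Rule 2 Geminate Reduction: no change — [hbvti]
Rule 3 Glottal Epenthesis: no change — [hbvti]
Rule 4 t-Assibilation: [hbvti] → [hbvsi]
Rule Rule 1 changed 3 position(s).

3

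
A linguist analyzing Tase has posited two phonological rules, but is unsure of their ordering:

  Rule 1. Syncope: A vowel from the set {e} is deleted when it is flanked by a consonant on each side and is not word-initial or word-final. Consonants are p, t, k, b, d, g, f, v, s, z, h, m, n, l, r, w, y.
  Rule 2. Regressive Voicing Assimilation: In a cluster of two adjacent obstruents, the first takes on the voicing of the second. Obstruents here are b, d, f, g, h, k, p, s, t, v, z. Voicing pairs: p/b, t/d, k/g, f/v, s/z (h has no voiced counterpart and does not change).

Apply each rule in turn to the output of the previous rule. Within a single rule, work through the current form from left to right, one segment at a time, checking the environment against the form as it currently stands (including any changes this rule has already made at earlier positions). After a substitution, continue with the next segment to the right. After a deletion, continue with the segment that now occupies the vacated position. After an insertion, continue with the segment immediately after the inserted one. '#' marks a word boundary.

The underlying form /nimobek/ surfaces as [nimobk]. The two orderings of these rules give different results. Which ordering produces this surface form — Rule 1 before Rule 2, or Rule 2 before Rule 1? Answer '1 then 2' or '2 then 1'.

2 then 1

Order 1 then 2:
  1 Syncope: [nimobek] → [nimobk]
  2 Regressive Voicing Assimilation: [nimobk] → [nimopk]
  result: [nimopk]
Order 2 then 1:
  2 Regressive Voicing Assimilation: no change — [nimobek]
  1 Syncope: [nimobek] → [nimobk]
  result: [nimobk]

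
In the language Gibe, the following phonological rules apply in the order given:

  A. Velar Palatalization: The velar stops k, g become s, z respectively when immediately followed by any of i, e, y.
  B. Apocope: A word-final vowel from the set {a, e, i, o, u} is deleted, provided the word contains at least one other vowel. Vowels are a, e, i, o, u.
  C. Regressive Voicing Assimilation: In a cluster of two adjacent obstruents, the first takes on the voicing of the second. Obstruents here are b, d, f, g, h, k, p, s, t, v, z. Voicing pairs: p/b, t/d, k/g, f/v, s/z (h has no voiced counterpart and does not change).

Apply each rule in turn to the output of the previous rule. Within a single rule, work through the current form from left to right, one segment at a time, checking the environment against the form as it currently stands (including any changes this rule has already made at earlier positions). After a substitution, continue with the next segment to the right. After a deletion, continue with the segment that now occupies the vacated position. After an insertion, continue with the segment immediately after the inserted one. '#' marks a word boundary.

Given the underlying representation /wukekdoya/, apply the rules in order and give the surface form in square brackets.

A Velar Palatalization: [wukekdoya] → [wusekdoya]
B Apocope: [wusekdoya] → [wusekdoy]
C Regressive Voicing Assimilation: [wusekdoy] → [wusegdoy]

[wusegdoy]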